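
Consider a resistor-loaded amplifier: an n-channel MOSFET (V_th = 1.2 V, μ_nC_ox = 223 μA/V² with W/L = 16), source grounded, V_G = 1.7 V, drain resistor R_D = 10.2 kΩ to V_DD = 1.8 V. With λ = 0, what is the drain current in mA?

V_GS = V_G = 1.7 V, so V_ov = 1.7 − 1.2 = 0.5 V.
k_n = μ_nC_ox · (W/L) = 3.568 mA/V².
Assume saturation: I_D = ½ k_n V_ov² = 0.5 × 3.568 × 0.5² = 0.446 mA, giving V_DS = V_DD − I_D R_D = 1.8 − 0.446 × 10.2 = -2.75 V.
But -2.75 V < V_ov = 0.5 V, so the device is actually in triode.
In triode I_D = k_n[V_ov V_DS − ½ V_DS²] and I_D = (V_DD − V_DS)/R_D. Equating: 18.2 V_DS² − 19.2 V_DS + 1.8 = 0, giving V_DS = 0.104 V (the root below V_ov).
I_D = (1.8 − 0.104) / 10.2 = 0.166 mA.

I_D = 0.166 mA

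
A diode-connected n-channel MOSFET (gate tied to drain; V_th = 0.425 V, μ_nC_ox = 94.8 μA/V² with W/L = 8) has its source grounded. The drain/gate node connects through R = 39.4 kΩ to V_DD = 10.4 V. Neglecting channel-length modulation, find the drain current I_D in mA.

I_D = 0.233 mA

With gate tied to drain, V_GS = V_DS ≥ V_GS − V_th, so the device is in saturation.
k_n = μ_nC_ox · (W/L) = 0.7584 mA/V².
KCL at the drain: ½ k_n (V_GS − V_th)² = (V_DD − V_GS)/R.
Let x = V_GS − 0.425. Then 14.9 x² + x − 9.975 = 0, giving x = 0.784 V (positive root), so V_GS = 1.21 V.
I_D = (V_DD − V_GS)/R = (10.4 − 1.21) / 39.4 = 0.233 mA.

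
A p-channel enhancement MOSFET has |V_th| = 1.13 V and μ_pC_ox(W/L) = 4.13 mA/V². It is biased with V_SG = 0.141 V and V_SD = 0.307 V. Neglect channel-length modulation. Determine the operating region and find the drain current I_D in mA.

V_SG = 0.141 V < |V_th| = 1.13 V, so the transistor is in cutoff.

Cutoff; I_D = 0 mA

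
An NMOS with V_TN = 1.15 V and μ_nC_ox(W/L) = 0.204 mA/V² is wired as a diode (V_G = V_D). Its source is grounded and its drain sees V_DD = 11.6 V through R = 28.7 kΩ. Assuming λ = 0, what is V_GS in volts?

V_GS = 2.88 V

With gate tied to drain, V_GS = V_DS ≥ V_GS − V_TN, so the device is in saturation.
KCL at the drain: ½ k_n (V_GS − V_TN)² = (V_DD − V_GS)/R.
Let x = V_GS − 1.15. Then 2.93 x² + x − 10.45 = 0, giving x = 1.73 V (positive root), so V_GS = 2.88 V.
I_D = (V_DD − V_GS)/R = (11.6 − 2.88) / 28.7 = 0.304 mA.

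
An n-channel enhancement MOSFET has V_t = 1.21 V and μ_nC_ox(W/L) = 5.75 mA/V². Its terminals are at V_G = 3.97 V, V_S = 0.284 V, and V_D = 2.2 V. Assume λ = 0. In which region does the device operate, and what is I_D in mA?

Triode; I_D = 16.7 mA

V_GS = V_G − V_S = 3.97 − 0.284 = 3.69 V; V_DS = V_D − V_S = 2.2 − 0.284 = 1.92 V.
V_ov = V_GS − V_t = 3.69 − 1.21 = 2.48 V.
Since V_DS = 1.92 V < V_ov = 2.48 V, the device is in the triode region.
I_D = k_n [V_ov · V_DS − ½ V_DS²] = 5.75 × [2.48 × 1.92 − 0.5 × 1.92²] = 16.7 mA.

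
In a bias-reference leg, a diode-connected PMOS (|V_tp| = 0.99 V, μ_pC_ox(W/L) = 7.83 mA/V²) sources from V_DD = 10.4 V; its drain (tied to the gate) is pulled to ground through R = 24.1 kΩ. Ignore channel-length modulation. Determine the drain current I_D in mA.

I_D = 0.378 mA

With gate tied to drain, V_SG = V_SD ≥ V_SG − |V_tp|, so the device is in saturation.
KCL at the drain: ½ k_p (V_SG − |V_tp|)² = (V_DD − V_SG)/R.
Let x = V_SG − 0.99. Then 94.4 x² + x − 9.41 = 0, giving x = 0.311 V (positive root), so V_SG = 1.3 V.
I_D = (V_DD − V_SG)/R = (10.4 − 1.3) / 24.1 = 0.378 mA.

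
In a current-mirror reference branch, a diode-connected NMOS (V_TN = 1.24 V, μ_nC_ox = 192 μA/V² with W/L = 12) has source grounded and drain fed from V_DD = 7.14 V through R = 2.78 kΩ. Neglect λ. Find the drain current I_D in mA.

I_D = 1.69 mA

With gate tied to drain, V_GS = V_DS ≥ V_GS − V_TN, so the device is in saturation.
k_n = μ_nC_ox · (W/L) = 2.304 mA/V².
KCL at the drain: ½ k_n (V_GS − V_TN)² = (V_DD − V_GS)/R.
Let x = V_GS − 1.24. Then 3.2 x² + x − 5.9 = 0, giving x = 1.21 V (positive root), so V_GS = 2.45 V.
I_D = (V_DD − V_GS)/R = (7.14 − 2.45) / 2.78 = 1.69 mA.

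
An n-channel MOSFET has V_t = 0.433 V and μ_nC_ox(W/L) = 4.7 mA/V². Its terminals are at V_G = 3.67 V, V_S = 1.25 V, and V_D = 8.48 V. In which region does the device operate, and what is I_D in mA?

V_GS = V_G − V_S = 3.67 − 1.25 = 2.42 V; V_DS = V_D − V_S = 8.48 − 1.25 = 7.23 V.
V_ov = V_GS − V_t = 2.42 − 0.433 = 1.99 V.
Since V_DS = 7.23 V ≥ V_ov = 1.99 V, the device is in saturation.
I_D = ½ k_n V_ov² = 0.5 × 4.7 × 1.99² = 9.28 mA.

Saturation; I_D = 9.28 mA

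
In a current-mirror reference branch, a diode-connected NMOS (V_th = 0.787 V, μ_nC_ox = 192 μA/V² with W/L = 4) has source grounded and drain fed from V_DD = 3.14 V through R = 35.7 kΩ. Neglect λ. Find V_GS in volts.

With gate tied to drain, V_GS = V_DS ≥ V_GS − V_th, so the device is in saturation.
k_n = μ_nC_ox · (W/L) = 0.768 mA/V².
KCL at the drain: ½ k_n (V_GS − V_th)² = (V_DD − V_GS)/R.
Let x = V_GS − 0.787. Then 13.7 x² + x − 2.353 = 0, giving x = 0.379 V (positive root), so V_GS = 1.17 V.
I_D = (V_DD − V_GS)/R = (3.14 − 1.17) / 35.7 = 0.0553 mA.

V_GS = 1.17 V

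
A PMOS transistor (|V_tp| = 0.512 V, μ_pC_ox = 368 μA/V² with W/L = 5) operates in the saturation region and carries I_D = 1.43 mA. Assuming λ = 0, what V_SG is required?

V_SG = 1.76 V

k_p = μ_pC_ox · (W/L) = 1.84 mA/V².
In saturation I_D = ½ k_p (V_SG − |V_tp|)², so V_SG − |V_tp| = √(2 I_D / k_p) = √(2 × 1.43 / 1.84) = 1.25 V.
V_SG = 0.512 + 1.25 = 1.76 V.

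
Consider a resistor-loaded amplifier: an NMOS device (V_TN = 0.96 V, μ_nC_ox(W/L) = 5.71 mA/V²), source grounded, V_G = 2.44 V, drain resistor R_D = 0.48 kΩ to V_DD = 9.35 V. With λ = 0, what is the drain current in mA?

I_D = 6.25 mA

V_GS = V_G = 2.44 V, so V_ov = 2.44 − 0.96 = 1.48 V.
Assume saturation: I_D = ½ k_n V_ov² = 0.5 × 5.71 × 1.48² = 6.25 mA, giving V_DS = V_DD − I_D R_D = 9.35 − 6.25 × 0.48 = 6.35 V.
V_DS = 6.35 V ≥ V_ov = 1.48 V, confirming saturation.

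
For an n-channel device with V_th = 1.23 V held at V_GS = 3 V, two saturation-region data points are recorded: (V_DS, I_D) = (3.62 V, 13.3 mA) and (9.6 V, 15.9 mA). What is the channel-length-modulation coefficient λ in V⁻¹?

With V_GS fixed, I_D ∝ (1 + λ V_DS) in saturation, so I_D2/I_D1 = (1 + λ V_DS2)/(1 + λ V_DS1).
15.9/13.3 = 1.195 = (1 + 9.6 λ)/(1 + 3.62 λ).
Solving: λ (I_D1 V_DS2 − I_D2 V_DS1) = I_D2 − I_D1, so λ = (15.9 − 13.3) / (13.3 × 9.6 − 15.9 × 3.62) = 2.6 / 70.1 = 0.0371 V⁻¹.

λ = 0.0371 V⁻¹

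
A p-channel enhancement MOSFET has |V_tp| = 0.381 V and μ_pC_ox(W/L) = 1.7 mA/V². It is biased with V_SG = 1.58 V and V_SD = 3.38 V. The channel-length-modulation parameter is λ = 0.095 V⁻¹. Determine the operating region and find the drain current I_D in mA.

V_ov = V_SG − |V_tp| = 1.58 − 0.381 = 1.2 V.
Since V_SD = 3.38 V ≥ V_ov = 1.2 V, the device is in saturation.
I_D = ½ k_p V_ov² (1 + λ V_SD) = 0.5 × 1.7 × 1.2² × (1 + 0.095 × 3.38) = 1.61 mA.

Saturation; I_D = 1.61 mA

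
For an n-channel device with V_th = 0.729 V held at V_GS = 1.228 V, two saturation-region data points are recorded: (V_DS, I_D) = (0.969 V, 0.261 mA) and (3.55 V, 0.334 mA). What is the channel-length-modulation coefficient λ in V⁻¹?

With V_GS fixed, I_D ∝ (1 + λ V_DS) in saturation, so I_D2/I_D1 = (1 + λ V_DS2)/(1 + λ V_DS1).
0.334/0.261 = 1.28 = (1 + 3.55 λ)/(1 + 0.969 λ).
Solving: λ (I_D1 V_DS2 − I_D2 V_DS1) = I_D2 − I_D1, so λ = (0.334 − 0.261) / (0.261 × 3.55 − 0.334 × 0.969) = 0.073 / 0.603 = 0.121 V⁻¹.

λ = 0.121 V⁻¹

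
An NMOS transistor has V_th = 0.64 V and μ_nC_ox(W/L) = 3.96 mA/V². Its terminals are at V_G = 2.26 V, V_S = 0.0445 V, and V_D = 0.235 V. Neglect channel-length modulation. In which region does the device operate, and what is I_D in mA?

V_GS = V_G − V_S = 2.26 − 0.0445 = 2.22 V; V_DS = V_D − V_S = 0.235 − 0.0445 = 0.191 V.
V_ov = V_GS − V_th = 2.22 − 0.64 = 1.58 V.
Since V_DS = 0.191 V < V_ov = 1.58 V, the device is in the triode region.
I_D = k_n [V_ov · V_DS − ½ V_DS²] = 3.96 × [1.58 × 0.191 − 0.5 × 0.191²] = 1.12 mA.

Triode; I_D = 1.12 mA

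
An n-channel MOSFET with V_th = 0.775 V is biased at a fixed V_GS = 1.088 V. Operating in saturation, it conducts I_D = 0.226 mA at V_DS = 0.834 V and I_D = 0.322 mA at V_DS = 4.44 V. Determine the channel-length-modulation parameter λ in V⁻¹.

λ = 0.131 V⁻¹

With V_GS fixed, I_D ∝ (1 + λ V_DS) in saturation, so I_D2/I_D1 = (1 + λ V_DS2)/(1 + λ V_DS1).
0.322/0.226 = 1.425 = (1 + 4.44 λ)/(1 + 0.834 λ).
Solving: λ (I_D1 V_DS2 − I_D2 V_DS1) = I_D2 − I_D1, so λ = (0.322 − 0.226) / (0.226 × 4.44 − 0.322 × 0.834) = 0.096 / 0.735 = 0.131 V⁻¹.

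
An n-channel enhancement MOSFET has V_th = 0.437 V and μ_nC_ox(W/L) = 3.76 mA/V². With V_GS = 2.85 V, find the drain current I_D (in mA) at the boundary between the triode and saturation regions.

At the boundary V_DS = V_ov = V_GS − V_th = 2.85 − 0.437 = 2.41 V.
I_D = ½ k_n V_ov² = 0.5 × 3.76 × 2.41² = 10.9 mA.

I_D = 10.9 mA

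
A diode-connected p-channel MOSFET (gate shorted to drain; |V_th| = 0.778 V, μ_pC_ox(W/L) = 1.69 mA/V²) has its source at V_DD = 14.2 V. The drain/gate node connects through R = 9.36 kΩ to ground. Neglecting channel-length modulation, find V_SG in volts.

V_SG = 2.02 V

With gate tied to drain, V_SG = V_SD ≥ V_SG − |V_th|, so the device is in saturation.
KCL at the drain: ½ k_p (V_SG − |V_th|)² = (V_DD − V_SG)/R.
Let x = V_SG − 0.778. Then 7.91 x² + x − 13.42 = 0, giving x = 1.24 V (positive root), so V_SG = 2.02 V.
I_D = (V_DD − V_SG)/R = (14.2 − 2.02) / 9.36 = 1.3 mA.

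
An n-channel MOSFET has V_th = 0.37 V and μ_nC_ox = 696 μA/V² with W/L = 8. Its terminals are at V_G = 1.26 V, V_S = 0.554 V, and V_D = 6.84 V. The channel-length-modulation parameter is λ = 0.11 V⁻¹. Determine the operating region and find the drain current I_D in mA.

V_GS = V_G − V_S = 1.26 − 0.554 = 0.706 V; V_DS = V_D − V_S = 6.84 − 0.554 = 6.29 V.
k_n = μ_nC_ox · (W/L) = 5.568 mA/V².
V_ov = V_GS − V_th = 0.706 − 0.37 = 0.336 V.
Since V_DS = 6.29 V ≥ V_ov = 0.336 V, the device is in saturation.
I_D = ½ k_n V_ov² (1 + λ V_DS) = 0.5 × 5.568 × 0.336² × (1 + 0.11 × 6.29) = 0.532 mA.

Saturation; I_D = 0.532 mA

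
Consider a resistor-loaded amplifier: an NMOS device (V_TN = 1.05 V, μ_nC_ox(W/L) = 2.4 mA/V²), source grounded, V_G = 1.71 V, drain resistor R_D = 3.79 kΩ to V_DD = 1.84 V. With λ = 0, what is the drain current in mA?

I_D = 0.397 mA

V_GS = V_G = 1.71 V, so V_ov = 1.71 − 1.05 = 0.66 V.
Assume saturation: I_D = ½ k_n V_ov² = 0.5 × 2.4 × 0.66² = 0.523 mA, giving V_DS = V_DD − I_D R_D = 1.84 − 0.523 × 3.79 = -0.141 V.
But -0.141 V < V_ov = 0.66 V, so the device is actually in triode.
In triode I_D = k_n[V_ov V_DS − ½ V_DS²] and I_D = (V_DD − V_DS)/R_D. Equating: 4.55 V_DS² − 7.003 V_DS + 1.84 = 0, giving V_DS = 0.336 V (the root below V_ov).
I_D = (1.84 − 0.336) / 3.79 = 0.397 mA.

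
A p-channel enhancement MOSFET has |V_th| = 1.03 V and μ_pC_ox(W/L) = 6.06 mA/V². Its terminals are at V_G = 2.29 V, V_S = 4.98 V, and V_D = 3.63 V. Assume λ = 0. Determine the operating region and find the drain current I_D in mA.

V_SG = V_S − V_G = 4.98 − 2.29 = 2.69 V; V_SD = V_S − V_D = 4.98 − 3.63 = 1.35 V.
V_ov = V_SG − |V_th| = 2.69 − 1.03 = 1.66 V.
Since V_SD = 1.35 V < V_ov = 1.66 V, the device is in the triode region.
I_D = k_p [V_ov · V_SD − ½ V_SD²] = 6.06 × [1.66 × 1.35 − 0.5 × 1.35²] = 8.06 mA.

Triode; I_D = 8.06 mA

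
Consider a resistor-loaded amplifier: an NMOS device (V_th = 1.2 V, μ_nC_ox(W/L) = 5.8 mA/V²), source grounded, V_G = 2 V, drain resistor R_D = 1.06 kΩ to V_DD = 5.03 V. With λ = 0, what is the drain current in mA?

I_D = 1.86 mA

V_GS = V_G = 2 V, so V_ov = 2 − 1.2 = 0.8 V.
Assume saturation: I_D = ½ k_n V_ov² = 0.5 × 5.8 × 0.8² = 1.86 mA, giving V_DS = V_DD − I_D R_D = 5.03 − 1.86 × 1.06 = 3.06 V.
V_DS = 3.06 V ≥ V_ov = 0.8 V, confirming saturation.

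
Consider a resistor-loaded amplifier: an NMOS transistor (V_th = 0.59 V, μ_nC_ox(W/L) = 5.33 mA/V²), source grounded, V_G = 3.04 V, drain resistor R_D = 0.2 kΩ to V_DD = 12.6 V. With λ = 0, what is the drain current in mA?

I_D = 16.0 mA

V_GS = V_G = 3.04 V, so V_ov = 3.04 − 0.59 = 2.45 V.
Assume saturation: I_D = ½ k_n V_ov² = 0.5 × 5.33 × 2.45² = 16 mA, giving V_DS = V_DD − I_D R_D = 12.6 − 16 × 0.2 = 9.4 V.
V_DS = 9.4 V ≥ V_ov = 2.45 V, confirming saturation.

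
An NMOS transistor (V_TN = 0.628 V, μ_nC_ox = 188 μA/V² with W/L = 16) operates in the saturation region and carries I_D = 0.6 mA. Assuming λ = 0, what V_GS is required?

k_n = μ_nC_ox · (W/L) = 3.008 mA/V².
In saturation I_D = ½ k_n (V_GS − V_TN)², so V_GS − V_TN = √(2 I_D / k_n) = √(2 × 0.6 / 3.008) = 0.632 V.
V_GS = 0.628 + 0.632 = 1.26 V.

V_GS = 1.26 V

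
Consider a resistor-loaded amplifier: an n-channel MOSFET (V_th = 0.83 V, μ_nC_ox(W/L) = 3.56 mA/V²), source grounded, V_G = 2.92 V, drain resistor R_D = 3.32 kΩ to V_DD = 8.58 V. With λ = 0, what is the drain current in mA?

V_GS = V_G = 2.92 V, so V_ov = 2.92 − 0.83 = 2.09 V.
Assume saturation: I_D = ½ k_n V_ov² = 0.5 × 3.56 × 2.09² = 7.78 mA, giving V_DS = V_DD − I_D R_D = 8.58 − 7.78 × 3.32 = -17.2 V.
But -17.2 V < V_ov = 2.09 V, so the device is actually in triode.
In triode I_D = k_n[V_ov V_DS − ½ V_DS²] and I_D = (V_DD − V_DS)/R_D. Equating: 5.91 V_DS² − 25.7 V_DS + 8.58 = 0, giving V_DS = 0.364 V (the root below V_ov).
I_D = (8.58 − 0.364) / 3.32 = 2.47 mA.

I_D = 2.47 mA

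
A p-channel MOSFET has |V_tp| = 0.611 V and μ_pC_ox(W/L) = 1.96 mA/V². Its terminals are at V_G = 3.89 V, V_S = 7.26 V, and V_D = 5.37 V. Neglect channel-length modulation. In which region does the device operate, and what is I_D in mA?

V_SG = V_S − V_G = 7.26 − 3.89 = 3.37 V; V_SD = V_S − V_D = 7.26 − 5.37 = 1.89 V.
V_ov = V_SG − |V_tp| = 3.37 − 0.611 = 2.76 V.
Since V_SD = 1.89 V < V_ov = 2.76 V, the device is in the triode region.
I_D = k_p [V_ov · V_SD − ½ V_SD²] = 1.96 × [2.76 × 1.89 − 0.5 × 1.89²] = 6.72 mA.

Triode; I_D = 6.72 mA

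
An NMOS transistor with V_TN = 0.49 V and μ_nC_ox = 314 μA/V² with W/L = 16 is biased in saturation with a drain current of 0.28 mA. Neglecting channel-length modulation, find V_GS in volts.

V_GS = 0.824 V

k_n = μ_nC_ox · (W/L) = 5.024 mA/V².
In saturation I_D = ½ k_n (V_GS − V_TN)², so V_GS − V_TN = √(2 I_D / k_n) = √(2 × 0.28 / 5.024) = 0.334 V.
V_GS = 0.49 + 0.334 = 0.824 V.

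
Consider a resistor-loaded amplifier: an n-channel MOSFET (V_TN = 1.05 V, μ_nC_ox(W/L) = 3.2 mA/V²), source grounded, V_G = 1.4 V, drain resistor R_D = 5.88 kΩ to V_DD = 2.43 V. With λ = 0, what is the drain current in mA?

I_D = 0.196 mA

V_GS = V_G = 1.4 V, so V_ov = 1.4 − 1.05 = 0.35 V.
Assume saturation: I_D = ½ k_n V_ov² = 0.5 × 3.2 × 0.35² = 0.196 mA, giving V_DS = V_DD − I_D R_D = 2.43 − 0.196 × 5.88 = 1.28 V.
V_DS = 1.28 V ≥ V_ov = 0.35 V, confirming saturation.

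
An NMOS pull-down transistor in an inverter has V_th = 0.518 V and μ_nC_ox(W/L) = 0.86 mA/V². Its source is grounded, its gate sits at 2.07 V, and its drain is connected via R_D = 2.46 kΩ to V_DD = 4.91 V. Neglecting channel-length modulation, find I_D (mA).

V_GS = V_G = 2.07 V, so V_ov = 2.07 − 0.518 = 1.55 V.
Assume saturation: I_D = ½ k_n V_ov² = 0.5 × 0.86 × 1.55² = 1.04 mA, giving V_DS = V_DD − I_D R_D = 4.91 − 1.04 × 2.46 = 2.36 V.
V_DS = 2.36 V ≥ V_ov = 1.55 V, confirming saturation.

I_D = 1.04 mA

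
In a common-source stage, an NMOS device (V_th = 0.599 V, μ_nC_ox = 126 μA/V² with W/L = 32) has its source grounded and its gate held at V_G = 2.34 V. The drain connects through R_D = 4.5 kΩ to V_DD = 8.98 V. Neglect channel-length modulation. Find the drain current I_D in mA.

I_D = 1.93 mA

V_GS = V_G = 2.34 V, so V_ov = 2.34 − 0.599 = 1.74 V.
k_n = μ_nC_ox · (W/L) = 4.032 mA/V².
Assume saturation: I_D = ½ k_n V_ov² = 0.5 × 4.032 × 1.74² = 6.11 mA, giving V_DS = V_DD − I_D R_D = 8.98 − 6.11 × 4.5 = -18.5 V.
But -18.5 V < V_ov = 1.74 V, so the device is actually in triode.
In triode I_D = k_n[V_ov V_DS − ½ V_DS²] and I_D = (V_DD − V_DS)/R_D. Equating: 9.07 V_DS² − 32.59 V_DS + 8.98 = 0, giving V_DS = 0.301 V (the root below V_ov).
I_D = (8.98 − 0.301) / 4.5 = 1.93 mA.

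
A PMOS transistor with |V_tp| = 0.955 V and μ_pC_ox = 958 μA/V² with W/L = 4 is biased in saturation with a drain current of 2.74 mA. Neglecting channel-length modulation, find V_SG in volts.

V_SG = 2.15 V

k_p = μ_pC_ox · (W/L) = 3.832 mA/V².
In saturation I_D = ½ k_p (V_SG − |V_tp|)², so V_SG − |V_tp| = √(2 I_D / k_p) = √(2 × 2.74 / 3.832) = 1.2 V.
V_SG = 0.955 + 1.2 = 2.15 V.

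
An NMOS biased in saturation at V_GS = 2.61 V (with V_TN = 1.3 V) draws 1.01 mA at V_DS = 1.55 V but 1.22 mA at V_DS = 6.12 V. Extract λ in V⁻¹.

λ = 0.0489 V⁻¹

With V_GS fixed, I_D ∝ (1 + λ V_DS) in saturation, so I_D2/I_D1 = (1 + λ V_DS2)/(1 + λ V_DS1).
1.22/1.01 = 1.208 = (1 + 6.12 λ)/(1 + 1.55 λ).
Solving: λ (I_D1 V_DS2 − I_D2 V_DS1) = I_D2 − I_D1, so λ = (1.22 − 1.01) / (1.01 × 6.12 − 1.22 × 1.55) = 0.21 / 4.29 = 0.0489 V⁻¹.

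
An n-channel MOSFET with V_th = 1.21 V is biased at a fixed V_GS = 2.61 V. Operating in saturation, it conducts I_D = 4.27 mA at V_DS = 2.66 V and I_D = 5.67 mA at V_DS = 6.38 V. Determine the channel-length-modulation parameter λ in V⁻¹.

With V_GS fixed, I_D ∝ (1 + λ V_DS) in saturation, so I_D2/I_D1 = (1 + λ V_DS2)/(1 + λ V_DS1).
5.67/4.27 = 1.328 = (1 + 6.38 λ)/(1 + 2.66 λ).
Solving: λ (I_D1 V_DS2 − I_D2 V_DS1) = I_D2 − I_D1, so λ = (5.67 − 4.27) / (4.27 × 6.38 − 5.67 × 2.66) = 1.4 / 12.2 = 0.115 V⁻¹.

λ = 0.115 V⁻¹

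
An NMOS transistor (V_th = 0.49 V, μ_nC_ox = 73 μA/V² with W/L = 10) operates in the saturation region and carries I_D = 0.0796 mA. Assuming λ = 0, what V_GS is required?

k_n = μ_nC_ox · (W/L) = 0.73 mA/V².
In saturation I_D = ½ k_n (V_GS − V_th)², so V_GS − V_th = √(2 I_D / k_n) = √(2 × 0.0796 / 0.73) = 0.467 V.
V_GS = 0.49 + 0.467 = 0.957 V.

V_GS = 0.957 V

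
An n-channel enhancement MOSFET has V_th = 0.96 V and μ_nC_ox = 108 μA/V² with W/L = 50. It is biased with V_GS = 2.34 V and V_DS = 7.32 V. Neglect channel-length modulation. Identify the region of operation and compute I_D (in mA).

Saturation; I_D = 5.14 mA

k_n = μ_nC_ox · (W/L) = 5.4 mA/V².
V_ov = V_GS − V_th = 2.34 − 0.96 = 1.38 V.
Since V_DS = 7.32 V ≥ V_ov = 1.38 V, the device is in saturation.
I_D = ½ k_n V_ov² = 0.5 × 5.4 × 1.38² = 5.14 mA.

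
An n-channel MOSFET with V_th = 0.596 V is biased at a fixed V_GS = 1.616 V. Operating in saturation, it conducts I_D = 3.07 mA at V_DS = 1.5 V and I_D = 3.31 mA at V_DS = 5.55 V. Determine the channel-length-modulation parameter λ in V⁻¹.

With V_GS fixed, I_D ∝ (1 + λ V_DS) in saturation, so I_D2/I_D1 = (1 + λ V_DS2)/(1 + λ V_DS1).
3.31/3.07 = 1.078 = (1 + 5.55 λ)/(1 + 1.5 λ).
Solving: λ (I_D1 V_DS2 − I_D2 V_DS1) = I_D2 − I_D1, so λ = (3.31 − 3.07) / (3.07 × 5.55 − 3.31 × 1.5) = 0.24 / 12.1 = 0.0199 V⁻¹.

λ = 0.0199 V⁻¹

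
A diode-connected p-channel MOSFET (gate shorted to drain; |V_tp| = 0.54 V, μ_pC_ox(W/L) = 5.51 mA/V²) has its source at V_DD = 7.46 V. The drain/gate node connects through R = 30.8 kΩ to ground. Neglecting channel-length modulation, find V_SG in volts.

V_SG = 0.820 V

With gate tied to drain, V_SG = V_SD ≥ V_SG − |V_tp|, so the device is in saturation.
KCL at the drain: ½ k_p (V_SG − |V_tp|)² = (V_DD − V_SG)/R.
Let x = V_SG − 0.54. Then 84.9 x² + x − 6.92 = 0, giving x = 0.28 V (positive root), so V_SG = 0.82 V.
I_D = (V_DD − V_SG)/R = (7.46 − 0.82) / 30.8 = 0.216 mA.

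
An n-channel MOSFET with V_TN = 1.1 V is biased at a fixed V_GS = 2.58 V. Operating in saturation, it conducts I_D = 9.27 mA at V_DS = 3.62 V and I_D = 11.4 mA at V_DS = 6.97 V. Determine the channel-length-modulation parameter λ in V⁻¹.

With V_GS fixed, I_D ∝ (1 + λ V_DS) in saturation, so I_D2/I_D1 = (1 + λ V_DS2)/(1 + λ V_DS1).
11.4/9.27 = 1.23 = (1 + 6.97 λ)/(1 + 3.62 λ).
Solving: λ (I_D1 V_DS2 − I_D2 V_DS1) = I_D2 − I_D1, so λ = (11.4 − 9.27) / (9.27 × 6.97 − 11.4 × 3.62) = 2.13 / 23.3 = 0.0912 V⁻¹.

λ = 0.0912 V⁻¹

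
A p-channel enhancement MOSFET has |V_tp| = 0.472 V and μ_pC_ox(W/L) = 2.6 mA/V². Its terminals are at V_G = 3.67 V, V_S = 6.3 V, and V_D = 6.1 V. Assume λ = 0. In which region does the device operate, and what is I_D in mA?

V_SG = V_S − V_G = 6.3 − 3.67 = 2.63 V; V_SD = V_S − V_D = 6.3 − 6.1 = 0.2 V.
V_ov = V_SG − |V_tp| = 2.63 − 0.472 = 2.16 V.
Since V_SD = 0.2 V < V_ov = 2.16 V, the device is in the triode region.
I_D = k_p [V_ov · V_SD − ½ V_SD²] = 2.6 × [2.16 × 0.2 − 0.5 × 0.2²] = 1.07 mA.

Triode; I_D = 1.07 mA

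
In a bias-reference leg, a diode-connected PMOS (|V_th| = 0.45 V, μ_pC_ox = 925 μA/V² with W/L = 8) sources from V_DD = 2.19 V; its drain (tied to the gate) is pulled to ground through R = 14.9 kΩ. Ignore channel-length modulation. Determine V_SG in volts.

V_SG = 0.619 V

With gate tied to drain, V_SG = V_SD ≥ V_SG − |V_th|, so the device is in saturation.
k_p = μ_pC_ox · (W/L) = 7.4 mA/V².
KCL at the drain: ½ k_p (V_SG − |V_th|)² = (V_DD − V_SG)/R.
Let x = V_SG − 0.45. Then 55.1 x² + x − 1.74 = 0, giving x = 0.169 V (positive root), so V_SG = 0.619 V.
I_D = (V_DD − V_SG)/R = (2.19 − 0.619) / 14.9 = 0.105 mA.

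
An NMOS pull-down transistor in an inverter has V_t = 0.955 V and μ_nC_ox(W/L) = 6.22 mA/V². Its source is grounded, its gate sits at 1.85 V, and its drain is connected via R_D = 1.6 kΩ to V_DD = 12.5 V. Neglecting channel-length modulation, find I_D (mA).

V_GS = V_G = 1.85 V, so V_ov = 1.85 − 0.955 = 0.895 V.
Assume saturation: I_D = ½ k_n V_ov² = 0.5 × 6.22 × 0.895² = 2.49 mA, giving V_DS = V_DD − I_D R_D = 12.5 − 2.49 × 1.6 = 8.51 V.
V_DS = 8.51 V ≥ V_ov = 0.895 V, confirming saturation.

I_D = 2.49 mA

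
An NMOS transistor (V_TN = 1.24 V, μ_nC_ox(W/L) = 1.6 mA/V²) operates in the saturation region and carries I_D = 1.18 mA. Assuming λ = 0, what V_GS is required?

V_GS = 2.45 V

In saturation I_D = ½ k_n (V_GS − V_TN)², so V_GS − V_TN = √(2 I_D / k_n) = √(2 × 1.18 / 1.6) = 1.21 V.
V_GS = 1.24 + 1.21 = 2.45 V.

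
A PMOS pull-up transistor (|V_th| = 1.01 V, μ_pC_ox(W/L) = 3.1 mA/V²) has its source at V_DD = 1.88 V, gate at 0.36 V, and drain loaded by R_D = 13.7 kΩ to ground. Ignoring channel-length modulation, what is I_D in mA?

V_SG = V_DD − V_G = 1.88 − 0.36 = 1.52 V, so V_ov = 1.52 − 1.01 = 0.51 V.
Assume saturation: I_D = ½ k_p V_ov² = 0.5 × 3.1 × 0.51² = 0.403 mA, giving V_SD = V_DD − I_D R_D = 1.88 − 0.403 × 13.7 = -3.64 V.
But -3.64 V < V_ov = 0.51 V, so the device is actually in triode.
In triode I_D = k_p[V_ov V_SD − ½ V_SD²] and I_D = (V_DD − V_SD)/R_D. Equating: 21.2 V_SD² − 22.66 V_SD + 1.88 = 0, giving V_SD = 0.0907 V (the root below V_ov).
I_D = (1.88 − 0.0907) / 13.7 = 0.131 mA.

I_D = 0.131 mA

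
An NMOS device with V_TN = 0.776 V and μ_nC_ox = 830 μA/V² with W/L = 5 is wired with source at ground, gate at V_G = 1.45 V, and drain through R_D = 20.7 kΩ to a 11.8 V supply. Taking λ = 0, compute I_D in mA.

V_GS = V_G = 1.45 V, so V_ov = 1.45 − 0.776 = 0.674 V.
k_n = μ_nC_ox · (W/L) = 4.15 mA/V².
Assume saturation: I_D = ½ k_n V_ov² = 0.5 × 4.15 × 0.674² = 0.943 mA, giving V_DS = V_DD − I_D R_D = 11.8 − 0.943 × 20.7 = -7.71 V.
But -7.71 V < V_ov = 0.674 V, so the device is actually in triode.
In triode I_D = k_n[V_ov V_DS − ½ V_DS²] and I_D = (V_DD − V_DS)/R_D. Equating: 43 V_DS² − 58.9 V_DS + 11.8 = 0, giving V_DS = 0.244 V (the root below V_ov).
I_D = (11.8 − 0.244) / 20.7 = 0.558 mA.

I_D = 0.558 mA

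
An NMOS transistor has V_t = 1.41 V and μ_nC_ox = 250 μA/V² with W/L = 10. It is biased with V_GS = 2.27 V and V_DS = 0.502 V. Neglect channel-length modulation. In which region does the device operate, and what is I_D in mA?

k_n = μ_nC_ox · (W/L) = 2.5 mA/V².
V_ov = V_GS − V_t = 2.27 − 1.41 = 0.86 V.
Since V_DS = 0.502 V < V_ov = 0.86 V, the device is in the triode region.
I_D = k_n [V_ov · V_DS − ½ V_DS²] = 2.5 × [0.86 × 0.502 − 0.5 × 0.502²] = 0.764 mA.

Triode; I_D = 0.764 mA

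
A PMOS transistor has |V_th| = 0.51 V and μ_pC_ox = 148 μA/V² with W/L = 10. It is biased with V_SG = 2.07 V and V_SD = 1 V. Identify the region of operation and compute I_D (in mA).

k_p = μ_pC_ox · (W/L) = 1.48 mA/V².
V_ov = V_SG − |V_th| = 2.07 − 0.51 = 1.56 V.
Since V_SD = 1 V < V_ov = 1.56 V, the device is in the triode region.
I_D = k_p [V_ov · V_SD − ½ V_SD²] = 1.48 × [1.56 × 1 − 0.5 × 1²] = 1.57 mA.

Triode; I_D = 1.57 mA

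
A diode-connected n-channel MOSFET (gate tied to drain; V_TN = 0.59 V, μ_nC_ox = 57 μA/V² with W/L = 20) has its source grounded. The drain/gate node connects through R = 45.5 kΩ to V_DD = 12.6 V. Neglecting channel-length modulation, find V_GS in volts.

With gate tied to drain, V_GS = V_DS ≥ V_GS − V_TN, so the device is in saturation.
k_n = μ_nC_ox · (W/L) = 1.14 mA/V².
KCL at the drain: ½ k_n (V_GS − V_TN)² = (V_DD − V_GS)/R.
Let x = V_GS − 0.59. Then 25.9 x² + x − 12.01 = 0, giving x = 0.661 V (positive root), so V_GS = 1.25 V.
I_D = (V_DD − V_GS)/R = (12.6 − 1.25) / 45.5 = 0.249 mA.

V_GS = 1.25 V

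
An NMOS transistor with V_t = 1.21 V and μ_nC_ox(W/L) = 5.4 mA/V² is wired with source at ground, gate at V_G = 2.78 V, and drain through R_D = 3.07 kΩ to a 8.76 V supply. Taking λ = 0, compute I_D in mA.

V_GS = V_G = 2.78 V, so V_ov = 2.78 − 1.21 = 1.57 V.
Assume saturation: I_D = ½ k_n V_ov² = 0.5 × 5.4 × 1.57² = 6.66 mA, giving V_DS = V_DD − I_D R_D = 8.76 − 6.66 × 3.07 = -11.7 V.
But -11.7 V < V_ov = 1.57 V, so the device is actually in triode.
In triode I_D = k_n[V_ov V_DS − ½ V_DS²] and I_D = (V_DD − V_DS)/R_D. Equating: 8.29 V_DS² − 27.03 V_DS + 8.76 = 0, giving V_DS = 0.365 V (the root below V_ov).
I_D = (8.76 − 0.365) / 3.07 = 2.73 mA.

I_D = 2.73 mA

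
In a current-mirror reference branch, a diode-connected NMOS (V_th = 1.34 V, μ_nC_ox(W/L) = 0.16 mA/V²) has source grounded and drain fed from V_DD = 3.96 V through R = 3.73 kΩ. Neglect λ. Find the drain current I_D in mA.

With gate tied to drain, V_GS = V_DS ≥ V_GS − V_th, so the device is in saturation.
KCL at the drain: ½ k_n (V_GS − V_th)² = (V_DD − V_GS)/R.
Let x = V_GS − 1.34. Then 0.298 x² + x − 2.62 = 0, giving x = 1.73 V (positive root), so V_GS = 3.07 V.
I_D = (V_DD − V_GS)/R = (3.96 − 3.07) / 3.73 = 0.239 mA.

I_D = 0.239 mA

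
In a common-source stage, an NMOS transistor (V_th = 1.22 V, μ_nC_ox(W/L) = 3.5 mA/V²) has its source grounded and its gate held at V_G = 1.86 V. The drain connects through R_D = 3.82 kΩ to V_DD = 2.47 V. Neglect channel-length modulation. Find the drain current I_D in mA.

I_D = 0.558 mA

V_GS = V_G = 1.86 V, so V_ov = 1.86 − 1.22 = 0.64 V.
Assume saturation: I_D = ½ k_n V_ov² = 0.5 × 3.5 × 0.64² = 0.717 mA, giving V_DS = V_DD − I_D R_D = 2.47 − 0.717 × 3.82 = -0.268 V.
But -0.268 V < V_ov = 0.64 V, so the device is actually in triode.
In triode I_D = k_n[V_ov V_DS − ½ V_DS²] and I_D = (V_DD − V_DS)/R_D. Equating: 6.68 V_DS² − 9.557 V_DS + 2.47 = 0, giving V_DS = 0.339 V (the root below V_ov).
I_D = (2.47 − 0.339) / 3.82 = 0.558 mA.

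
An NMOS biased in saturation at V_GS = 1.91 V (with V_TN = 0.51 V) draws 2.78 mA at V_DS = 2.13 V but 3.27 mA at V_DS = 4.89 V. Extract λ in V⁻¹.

With V_GS fixed, I_D ∝ (1 + λ V_DS) in saturation, so I_D2/I_D1 = (1 + λ V_DS2)/(1 + λ V_DS1).
3.27/2.78 = 1.176 = (1 + 4.89 λ)/(1 + 2.13 λ).
Solving: λ (I_D1 V_DS2 − I_D2 V_DS1) = I_D2 − I_D1, so λ = (3.27 − 2.78) / (2.78 × 4.89 − 3.27 × 2.13) = 0.49 / 6.63 = 0.0739 V⁻¹.

λ = 0.0739 V⁻¹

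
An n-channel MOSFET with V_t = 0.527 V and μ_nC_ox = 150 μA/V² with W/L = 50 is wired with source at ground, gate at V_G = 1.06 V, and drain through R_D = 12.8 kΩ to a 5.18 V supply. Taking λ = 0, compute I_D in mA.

I_D = 0.396 mA

V_GS = V_G = 1.06 V, so V_ov = 1.06 − 0.527 = 0.533 V.
k_n = μ_nC_ox · (W/L) = 7.5 mA/V².
Assume saturation: I_D = ½ k_n V_ov² = 0.5 × 7.5 × 0.533² = 1.07 mA, giving V_DS = V_DD − I_D R_D = 5.18 − 1.07 × 12.8 = -8.46 V.
But -8.46 V < V_ov = 0.533 V, so the device is actually in triode.
In triode I_D = k_n[V_ov V_DS − ½ V_DS²] and I_D = (V_DD − V_DS)/R_D. Equating: 48 V_DS² − 52.17 V_DS + 5.18 = 0, giving V_DS = 0.111 V (the root below V_ov).
I_D = (5.18 − 0.111) / 12.8 = 0.396 mA.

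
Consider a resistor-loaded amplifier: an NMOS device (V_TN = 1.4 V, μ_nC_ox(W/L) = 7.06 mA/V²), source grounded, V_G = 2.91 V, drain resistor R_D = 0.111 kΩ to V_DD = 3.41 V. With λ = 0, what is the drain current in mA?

I_D = 8.05 mA

V_GS = V_G = 2.91 V, so V_ov = 2.91 − 1.4 = 1.51 V.
Assume saturation: I_D = ½ k_n V_ov² = 0.5 × 7.06 × 1.51² = 8.05 mA, giving V_DS = V_DD − I_D R_D = 3.41 − 8.05 × 0.111 = 2.52 V.
V_DS = 2.52 V ≥ V_ov = 1.51 V, confirming saturation.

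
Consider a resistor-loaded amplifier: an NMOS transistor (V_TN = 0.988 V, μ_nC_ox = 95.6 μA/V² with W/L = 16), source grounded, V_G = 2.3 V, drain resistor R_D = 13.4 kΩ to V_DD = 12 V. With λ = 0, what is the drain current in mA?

V_GS = V_G = 2.3 V, so V_ov = 2.3 − 0.988 = 1.31 V.
k_n = μ_nC_ox · (W/L) = 1.53 mA/V².
Assume saturation: I_D = ½ k_n V_ov² = 0.5 × 1.53 × 1.31² = 1.32 mA, giving V_DS = V_DD − I_D R_D = 12 − 1.32 × 13.4 = -5.64 V.
But -5.64 V < V_ov = 1.31 V, so the device is actually in triode.
In triode I_D = k_n[V_ov V_DS − ½ V_DS²] and I_D = (V_DD − V_DS)/R_D. Equating: 10.2 V_DS² − 27.89 V_DS + 12 = 0, giving V_DS = 0.536 V (the root below V_ov).
I_D = (12 − 0.536) / 13.4 = 0.856 mA.

I_D = 0.856 mA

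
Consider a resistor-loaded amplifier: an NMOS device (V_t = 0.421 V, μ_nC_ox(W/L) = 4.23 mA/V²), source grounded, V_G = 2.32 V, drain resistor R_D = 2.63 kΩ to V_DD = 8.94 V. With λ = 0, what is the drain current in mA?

I_D = 3.23 mA

V_GS = V_G = 2.32 V, so V_ov = 2.32 − 0.421 = 1.9 V.
Assume saturation: I_D = ½ k_n V_ov² = 0.5 × 4.23 × 1.9² = 7.63 mA, giving V_DS = V_DD − I_D R_D = 8.94 − 7.63 × 2.63 = -11.1 V.
But -11.1 V < V_ov = 1.9 V, so the device is actually in triode.
In triode I_D = k_n[V_ov V_DS − ½ V_DS²] and I_D = (V_DD − V_DS)/R_D. Equating: 5.56 V_DS² − 22.13 V_DS + 8.94 = 0, giving V_DS = 0.456 V (the root below V_ov).
I_D = (8.94 − 0.456) / 2.63 = 3.23 mA.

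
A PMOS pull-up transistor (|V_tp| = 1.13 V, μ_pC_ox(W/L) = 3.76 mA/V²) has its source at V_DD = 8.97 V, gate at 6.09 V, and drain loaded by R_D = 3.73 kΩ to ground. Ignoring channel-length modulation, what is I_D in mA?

I_D = 2.30 mA

V_SG = V_DD − V_G = 8.97 − 6.09 = 2.88 V, so V_ov = 2.88 − 1.13 = 1.75 V.
Assume saturation: I_D = ½ k_p V_ov² = 0.5 × 3.76 × 1.75² = 5.76 mA, giving V_SD = V_DD − I_D R_D = 8.97 − 5.76 × 3.73 = -12.5 V.
But -12.5 V < V_ov = 1.75 V, so the device is actually in triode.
In triode I_D = k_p[V_ov V_SD − ½ V_SD²] and I_D = (V_DD − V_SD)/R_D. Equating: 7.01 V_SD² − 25.54 V_SD + 8.97 = 0, giving V_SD = 0.394 V (the root below V_ov).
I_D = (8.97 − 0.394) / 3.73 = 2.3 mA.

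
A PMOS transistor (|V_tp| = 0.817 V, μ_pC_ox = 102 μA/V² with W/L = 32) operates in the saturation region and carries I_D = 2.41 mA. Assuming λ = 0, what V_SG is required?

k_p = μ_pC_ox · (W/L) = 3.264 mA/V².
In saturation I_D = ½ k_p (V_SG − |V_tp|)², so V_SG − |V_tp| = √(2 I_D / k_p) = √(2 × 2.41 / 3.264) = 1.22 V.
V_SG = 0.817 + 1.22 = 2.03 V.

V_SG = 2.03 V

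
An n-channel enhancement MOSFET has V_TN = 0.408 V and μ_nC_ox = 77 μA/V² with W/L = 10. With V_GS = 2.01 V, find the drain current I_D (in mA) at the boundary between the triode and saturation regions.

At the boundary V_DS = V_ov = V_GS − V_TN = 2.01 − 0.408 = 1.6 V.
k_n = μ_nC_ox · (W/L) = 0.77 mA/V².
I_D = ½ k_n V_ov² = 0.5 × 0.77 × 1.6² = 0.988 mA.

I_D = 0.988 mA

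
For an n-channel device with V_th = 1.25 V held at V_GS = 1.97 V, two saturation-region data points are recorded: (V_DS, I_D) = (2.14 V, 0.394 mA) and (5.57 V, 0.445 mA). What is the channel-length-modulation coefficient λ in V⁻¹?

With V_GS fixed, I_D ∝ (1 + λ V_DS) in saturation, so I_D2/I_D1 = (1 + λ V_DS2)/(1 + λ V_DS1).
0.445/0.394 = 1.129 = (1 + 5.57 λ)/(1 + 2.14 λ).
Solving: λ (I_D1 V_DS2 − I_D2 V_DS1) = I_D2 − I_D1, so λ = (0.445 − 0.394) / (0.394 × 5.57 − 0.445 × 2.14) = 0.051 / 1.24 = 0.0411 V⁻¹.

λ = 0.0411 V⁻¹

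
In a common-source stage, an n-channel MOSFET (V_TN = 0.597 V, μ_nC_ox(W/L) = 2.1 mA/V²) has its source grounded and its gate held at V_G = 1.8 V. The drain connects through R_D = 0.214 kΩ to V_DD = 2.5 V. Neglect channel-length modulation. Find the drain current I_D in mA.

I_D = 1.52 mA

V_GS = V_G = 1.8 V, so V_ov = 1.8 − 0.597 = 1.2 V.
Assume saturation: I_D = ½ k_n V_ov² = 0.5 × 2.1 × 1.2² = 1.52 mA, giving V_DS = V_DD − I_D R_D = 2.5 − 1.52 × 0.214 = 2.17 V.
V_DS = 2.17 V ≥ V_ov = 1.2 V, confirming saturation.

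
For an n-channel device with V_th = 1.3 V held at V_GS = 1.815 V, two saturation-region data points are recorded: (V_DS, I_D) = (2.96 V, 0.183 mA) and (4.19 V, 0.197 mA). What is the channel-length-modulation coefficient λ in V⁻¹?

With V_GS fixed, I_D ∝ (1 + λ V_DS) in saturation, so I_D2/I_D1 = (1 + λ V_DS2)/(1 + λ V_DS1).
0.197/0.183 = 1.077 = (1 + 4.19 λ)/(1 + 2.96 λ).
Solving: λ (I_D1 V_DS2 − I_D2 V_DS1) = I_D2 − I_D1, so λ = (0.197 − 0.183) / (0.183 × 4.19 − 0.197 × 2.96) = 0.014 / 0.184 = 0.0762 V⁻¹.

λ = 0.0762 V⁻¹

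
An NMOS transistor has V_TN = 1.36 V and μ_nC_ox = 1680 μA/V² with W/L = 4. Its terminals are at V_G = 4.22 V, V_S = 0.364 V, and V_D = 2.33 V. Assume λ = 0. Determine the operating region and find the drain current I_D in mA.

V_GS = V_G − V_S = 4.22 − 0.364 = 3.86 V; V_DS = V_D − V_S = 2.33 − 0.364 = 1.97 V.
k_n = μ_nC_ox · (W/L) = 6.72 mA/V².
V_ov = V_GS − V_TN = 3.86 − 1.36 = 2.5 V.
Since V_DS = 1.97 V < V_ov = 2.5 V, the device is in the triode region.
I_D = k_n [V_ov · V_DS − ½ V_DS²] = 6.72 × [2.5 × 1.97 − 0.5 × 1.97²] = 20 mA.

Triode; I_D = 20.0 mA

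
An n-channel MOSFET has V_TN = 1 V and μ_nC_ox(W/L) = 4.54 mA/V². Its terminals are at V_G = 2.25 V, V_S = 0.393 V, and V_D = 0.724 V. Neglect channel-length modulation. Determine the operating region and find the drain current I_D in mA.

V_GS = V_G − V_S = 2.25 − 0.393 = 1.86 V; V_DS = V_D − V_S = 0.724 − 0.393 = 0.331 V.
V_ov = V_GS − V_TN = 1.86 − 1 = 0.857 V.
Since V_DS = 0.331 V < V_ov = 0.857 V, the device is in the triode region.
I_D = k_n [V_ov · V_DS − ½ V_DS²] = 4.54 × [0.857 × 0.331 − 0.5 × 0.331²] = 1.04 mA.

Triode; I_D = 1.04 mA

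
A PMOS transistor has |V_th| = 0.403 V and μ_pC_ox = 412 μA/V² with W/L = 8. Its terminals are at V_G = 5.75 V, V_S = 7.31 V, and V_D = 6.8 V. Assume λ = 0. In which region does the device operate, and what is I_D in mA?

V_SG = V_S − V_G = 7.31 − 5.75 = 1.56 V; V_SD = V_S − V_D = 7.31 − 6.8 = 0.51 V.
k_p = μ_pC_ox · (W/L) = 3.296 mA/V².
V_ov = V_SG − |V_th| = 1.56 − 0.403 = 1.16 V.
Since V_SD = 0.51 V < V_ov = 1.16 V, the device is in the triode region.
I_D = k_p [V_ov · V_SD − ½ V_SD²] = 3.296 × [1.16 × 0.51 − 0.5 × 0.51²] = 1.52 mA.

Triode; I_D = 1.52 mA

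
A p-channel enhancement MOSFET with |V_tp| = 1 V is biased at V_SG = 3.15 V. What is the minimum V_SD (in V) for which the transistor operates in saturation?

The boundary between triode and saturation is V_SD = V_SG − |V_tp| = V_ov.
V_ov = 3.15 − 1 = 2.15 V.

V_SD,sat = 2.15 V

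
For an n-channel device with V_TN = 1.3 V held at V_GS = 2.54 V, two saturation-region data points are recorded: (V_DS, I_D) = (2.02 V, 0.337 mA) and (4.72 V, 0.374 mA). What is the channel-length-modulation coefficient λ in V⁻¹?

λ = 0.0443 V⁻¹

With V_GS fixed, I_D ∝ (1 + λ V_DS) in saturation, so I_D2/I_D1 = (1 + λ V_DS2)/(1 + λ V_DS1).
0.374/0.337 = 1.11 = (1 + 4.72 λ)/(1 + 2.02 λ).
Solving: λ (I_D1 V_DS2 − I_D2 V_DS1) = I_D2 − I_D1, so λ = (0.374 − 0.337) / (0.337 × 4.72 − 0.374 × 2.02) = 0.037 / 0.835 = 0.0443 V⁻¹.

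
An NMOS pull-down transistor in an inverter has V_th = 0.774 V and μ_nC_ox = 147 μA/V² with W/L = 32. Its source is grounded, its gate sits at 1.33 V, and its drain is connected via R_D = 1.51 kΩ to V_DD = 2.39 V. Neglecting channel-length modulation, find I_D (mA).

V_GS = V_G = 1.33 V, so V_ov = 1.33 − 0.774 = 0.556 V.
k_n = μ_nC_ox · (W/L) = 4.704 mA/V².
Assume saturation: I_D = ½ k_n V_ov² = 0.5 × 4.704 × 0.556² = 0.727 mA, giving V_DS = V_DD − I_D R_D = 2.39 − 0.727 × 1.51 = 1.29 V.
V_DS = 1.29 V ≥ V_ov = 0.556 V, confirming saturation.

I_D = 0.727 mA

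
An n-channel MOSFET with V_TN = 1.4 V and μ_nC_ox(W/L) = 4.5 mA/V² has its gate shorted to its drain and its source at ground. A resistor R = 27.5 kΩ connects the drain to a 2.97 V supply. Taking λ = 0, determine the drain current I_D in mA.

With gate tied to drain, V_GS = V_DS ≥ V_GS − V_TN, so the device is in saturation.
KCL at the drain: ½ k_n (V_GS − V_TN)² = (V_DD − V_GS)/R.
Let x = V_GS − 1.4. Then 61.9 x² + x − 1.57 = 0, giving x = 0.151 V (positive root), so V_GS = 1.55 V.
I_D = (V_DD − V_GS)/R = (2.97 − 1.55) / 27.5 = 0.0516 mA.

I_D = 0.0516 mA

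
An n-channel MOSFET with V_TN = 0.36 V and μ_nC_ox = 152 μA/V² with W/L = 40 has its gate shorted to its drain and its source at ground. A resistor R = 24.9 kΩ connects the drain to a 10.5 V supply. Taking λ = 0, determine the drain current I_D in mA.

With gate tied to drain, V_GS = V_DS ≥ V_GS − V_TN, so the device is in saturation.
k_n = μ_nC_ox · (W/L) = 6.08 mA/V².
KCL at the drain: ½ k_n (V_GS − V_TN)² = (V_DD − V_GS)/R.
Let x = V_GS − 0.36. Then 75.7 x² + x − 10.14 = 0, giving x = 0.359 V (positive root), so V_GS = 0.719 V.
I_D = (V_DD − V_GS)/R = (10.5 − 0.719) / 24.9 = 0.393 mA.

I_D = 0.393 mA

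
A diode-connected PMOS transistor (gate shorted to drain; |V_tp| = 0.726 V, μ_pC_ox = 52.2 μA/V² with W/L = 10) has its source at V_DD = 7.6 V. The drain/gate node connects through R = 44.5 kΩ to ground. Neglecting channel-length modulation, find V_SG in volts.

V_SG = 1.45 V

With gate tied to drain, V_SG = V_SD ≥ V_SG − |V_tp|, so the device is in saturation.
k_p = μ_pC_ox · (W/L) = 0.522 mA/V².
KCL at the drain: ½ k_p (V_SG − |V_tp|)² = (V_DD − V_SG)/R.
Let x = V_SG − 0.726. Then 11.6 x² + x − 6.874 = 0, giving x = 0.727 V (positive root), so V_SG = 1.45 V.
I_D = (V_DD − V_SG)/R = (7.6 − 1.45) / 44.5 = 0.138 mA.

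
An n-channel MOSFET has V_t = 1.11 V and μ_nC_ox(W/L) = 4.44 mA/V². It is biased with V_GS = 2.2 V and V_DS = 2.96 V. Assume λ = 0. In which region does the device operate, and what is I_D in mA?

Saturation; I_D = 2.64 mA

V_ov = V_GS − V_t = 2.2 − 1.11 = 1.09 V.
Since V_DS = 2.96 V ≥ V_ov = 1.09 V, the device is in saturation.
I_D = ½ k_n V_ov² = 0.5 × 4.44 × 1.09² = 2.64 mA.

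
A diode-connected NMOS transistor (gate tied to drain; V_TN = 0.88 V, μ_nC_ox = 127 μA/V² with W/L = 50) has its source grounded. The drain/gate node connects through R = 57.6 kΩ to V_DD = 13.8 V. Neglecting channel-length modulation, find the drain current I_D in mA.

I_D = 0.220 mA

With gate tied to drain, V_GS = V_DS ≥ V_GS − V_TN, so the device is in saturation.
k_n = μ_nC_ox · (W/L) = 6.35 mA/V².
KCL at the drain: ½ k_n (V_GS − V_TN)² = (V_DD − V_GS)/R.
Let x = V_GS − 0.88. Then 183 x² + x − 12.92 = 0, giving x = 0.263 V (positive root), so V_GS = 1.14 V.
I_D = (V_DD − V_GS)/R = (13.8 − 1.14) / 57.6 = 0.22 mA.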